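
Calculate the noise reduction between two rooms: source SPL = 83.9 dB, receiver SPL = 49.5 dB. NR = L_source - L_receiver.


NR = L_source - L_receiver (difference between source and receiving room levels)
NR = 83.9 - 49.5 = 34.4 dB


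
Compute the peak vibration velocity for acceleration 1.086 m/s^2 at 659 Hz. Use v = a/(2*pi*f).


omega = 2*pi*f = 2*pi*659 = 4140.62 rad/s
v = a / omega = 1.086 / 4140.62 = 0.00026228 m/s


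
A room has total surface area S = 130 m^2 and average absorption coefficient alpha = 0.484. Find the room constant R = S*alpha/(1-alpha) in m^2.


R = 130 * 0.484 / (1 - 0.484) = 121.94 m^2


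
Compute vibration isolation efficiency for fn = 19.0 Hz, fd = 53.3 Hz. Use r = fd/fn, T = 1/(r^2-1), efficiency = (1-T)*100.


r = 53.3 / 19.0 = 2.80526
r^2 - 1 = 2.80526^2 - 1 = 6.86948
T = 1/6.86948 = 0.145571
Efficiency = (1 - 0.145571)*100 = 85.443 %


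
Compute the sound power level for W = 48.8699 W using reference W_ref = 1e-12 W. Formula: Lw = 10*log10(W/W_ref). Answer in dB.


W / W_ref = 48.8699 / 1e-12 = 4.88699e+13
Lw = 10 * log10(4.88699e+13) = 136.89 dB


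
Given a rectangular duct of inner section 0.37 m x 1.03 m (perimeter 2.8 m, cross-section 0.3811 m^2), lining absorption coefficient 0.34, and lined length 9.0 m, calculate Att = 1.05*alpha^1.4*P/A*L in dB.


alpha^1.4 = 0.34^1.4 = 0.220836
Attenuation rate = 1.05 * alpha^1.4 * P / A
= 1.05 * 0.220836 * 2.8 / 0.3811 = 1.70364 dB/m
Total Att = 1.70364 * 9.0 = 15.333 dB


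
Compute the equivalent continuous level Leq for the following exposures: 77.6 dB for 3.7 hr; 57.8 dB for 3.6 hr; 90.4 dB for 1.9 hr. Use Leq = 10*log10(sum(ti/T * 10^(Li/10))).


T_total = 3.7 + 3.6 + 1.9 = 9.2 hr
(3.7/9.2) * 10^(77.6/10) = 2.31427e+07
(3.6/9.2) * 10^(57.8/10) = 235784
(1.9/9.2) * 10^(90.4/10) = 2.26447e+08
Sum = 2.31427e+07 + 235784 + 2.26447e+08 = 2.49825e+08
Leq = 10*log10(2.49825e+08) = 83.976 dB


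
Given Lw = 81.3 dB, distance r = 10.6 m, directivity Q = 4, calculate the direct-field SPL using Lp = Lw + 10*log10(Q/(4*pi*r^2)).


4*pi*r^2 = 4*pi*10.6^2 = 1411.96 m^2
Q / (4*pi*r^2) = 4 / 1411.96 = 0.00283294
Lp = 81.3 + 10*log10(0.00283294) = 55.822 dB


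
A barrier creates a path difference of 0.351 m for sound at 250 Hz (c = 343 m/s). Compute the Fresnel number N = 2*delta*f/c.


N = 2*delta*f/c = 2*delta/lambda, where lambda = c/f
lambda = 343 / 250 = 1.372 m
N = 2 * 0.351 / 1.372 = 0.51166


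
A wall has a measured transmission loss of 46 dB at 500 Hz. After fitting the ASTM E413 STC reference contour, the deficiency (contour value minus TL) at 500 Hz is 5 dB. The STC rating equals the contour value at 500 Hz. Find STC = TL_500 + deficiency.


By ASTM E413, STC = value of the fitted reference contour at 500 Hz.
Contour value at 500 Hz = TL_500 + deficiency = 46 + 5 = 51
STC = 51


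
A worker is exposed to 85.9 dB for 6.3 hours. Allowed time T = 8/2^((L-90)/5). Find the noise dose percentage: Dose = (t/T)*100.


T_allowed = 8 / 2^((85.9 - 90)/5) = 14.1232 hr
Dose = 6.3 / 14.1232 * 100 = 44.607 %


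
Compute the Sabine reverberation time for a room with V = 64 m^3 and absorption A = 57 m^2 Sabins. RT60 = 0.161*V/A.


RT60 = 0.161 * 64 / 57 = 0.18077 s


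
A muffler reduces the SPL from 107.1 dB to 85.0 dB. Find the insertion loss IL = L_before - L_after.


Insertion loss = SPL without muffler - SPL with muffler
IL = 107.1 - 85.0 = 22.1 dB


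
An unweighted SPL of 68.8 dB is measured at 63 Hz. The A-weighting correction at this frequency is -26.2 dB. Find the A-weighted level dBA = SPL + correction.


A-weighting table: 63 Hz -> -26.2 dB correction
SPL_A = SPL + correction = 68.8 + (-26.2) = 42.6 dBA


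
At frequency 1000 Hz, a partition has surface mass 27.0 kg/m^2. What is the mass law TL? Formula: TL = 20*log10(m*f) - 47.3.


m * f = 27.0 * 1000 = 27000
20*log10(27000) = 88.6273 dB
TL = 88.6273 - 47.3 = 41.327 dB


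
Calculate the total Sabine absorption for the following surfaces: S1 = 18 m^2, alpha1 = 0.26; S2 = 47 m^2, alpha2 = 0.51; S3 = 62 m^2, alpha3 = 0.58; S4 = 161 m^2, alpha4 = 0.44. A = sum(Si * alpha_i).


18 * 0.26 = 4.68
47 * 0.51 = 23.97
62 * 0.58 = 35.96
161 * 0.44 = 70.84
A_total = 4.68 + 23.97 + 35.96 + 70.84 = 135.45 m^2


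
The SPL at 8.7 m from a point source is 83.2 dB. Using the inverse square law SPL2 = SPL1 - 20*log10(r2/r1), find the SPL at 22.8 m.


r2/r1 = 22.8/8.7 = 2.62069
Correction = 20*log10(2.62069) = 8.36831 dB
SPL2 = 83.2 - 8.36831 = 74.832 dB


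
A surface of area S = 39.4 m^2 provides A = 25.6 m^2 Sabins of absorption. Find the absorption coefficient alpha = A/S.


Absorption coefficient = absorbed power / incident power
alpha = A / S = 25.6 / 39.4 = 0.64975


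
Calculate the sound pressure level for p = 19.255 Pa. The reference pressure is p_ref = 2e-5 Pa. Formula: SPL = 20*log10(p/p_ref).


p / p_ref = 19.255 / 2e-5 = 962750
SPL = 20 * log10(962750) = 119.67 dB


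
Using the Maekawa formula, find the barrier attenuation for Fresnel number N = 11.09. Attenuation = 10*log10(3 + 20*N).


3 + 20*N = 3 + 20*11.09 = 224.8
Att = 10*log10(224.8) = 23.518 dB


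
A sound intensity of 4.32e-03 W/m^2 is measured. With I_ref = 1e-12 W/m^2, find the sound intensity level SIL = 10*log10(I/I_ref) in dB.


I / I_ref = 4.32e-03 / 1e-12 = 4.32e+09
SIL = 10 * log10(4.32e+09) = 96.355 dB


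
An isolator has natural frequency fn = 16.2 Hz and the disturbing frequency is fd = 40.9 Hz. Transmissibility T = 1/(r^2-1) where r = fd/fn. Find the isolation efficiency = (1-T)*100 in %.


r = 40.9 / 16.2 = 2.52469
r^2 - 1 = 2.52469^2 - 1 = 5.37406
T = 1/5.37406 = 0.186079
Efficiency = (1 - 0.186079)*100 = 81.392 %


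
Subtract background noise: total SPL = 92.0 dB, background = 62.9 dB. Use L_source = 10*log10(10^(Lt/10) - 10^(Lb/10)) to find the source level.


10^(92.0/10) = 1.58489e+09
10^(62.9/10) = 1.94984e+06
Difference = 1.58489e+09 - 1.94984e+06 = 1.58294e+09
L_source = 10*log10(1.58294e+09) = 91.995 dB


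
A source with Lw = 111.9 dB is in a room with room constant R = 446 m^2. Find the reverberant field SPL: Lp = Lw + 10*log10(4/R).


4/R = 4/446 = 0.00896861
Lp = 111.9 + 10*log10(0.00896861) = 91.427 dB


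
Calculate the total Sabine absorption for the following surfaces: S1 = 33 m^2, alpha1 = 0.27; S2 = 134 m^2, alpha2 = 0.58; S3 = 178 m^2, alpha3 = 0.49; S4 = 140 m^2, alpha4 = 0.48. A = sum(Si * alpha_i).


33 * 0.27 = 8.91
134 * 0.58 = 77.72
178 * 0.49 = 87.22
140 * 0.48 = 67.2
A_total = 8.91 + 77.72 + 87.22 + 67.2 = 241.05 m^2


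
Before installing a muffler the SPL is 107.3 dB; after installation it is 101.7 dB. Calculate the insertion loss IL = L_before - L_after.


Insertion loss = SPL without muffler - SPL with muffler
IL = 107.3 - 101.7 = 5.6 dB


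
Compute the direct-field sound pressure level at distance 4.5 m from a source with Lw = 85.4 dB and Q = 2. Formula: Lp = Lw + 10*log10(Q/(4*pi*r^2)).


4*pi*r^2 = 4*pi*4.5^2 = 254.469 m^2
Q / (4*pi*r^2) = 2 / 254.469 = 0.0078595
Lp = 85.4 + 10*log10(0.0078595) = 64.354 dB


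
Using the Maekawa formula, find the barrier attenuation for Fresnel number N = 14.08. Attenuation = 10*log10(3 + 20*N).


3 + 20*N = 3 + 20*14.08 = 284.6
Att = 10*log10(284.6) = 24.542 dB


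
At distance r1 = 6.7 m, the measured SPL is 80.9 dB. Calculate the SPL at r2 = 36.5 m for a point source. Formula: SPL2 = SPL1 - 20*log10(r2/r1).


r2/r1 = 36.5/6.7 = 5.44776
Correction = 20*log10(5.44776) = 14.7244 dB
SPL2 = 80.9 - 14.7244 = 66.176 dB


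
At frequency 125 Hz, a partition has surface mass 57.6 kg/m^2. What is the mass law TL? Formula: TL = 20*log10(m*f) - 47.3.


m * f = 57.6 * 125 = 7200
20*log10(7200) = 77.1466 dB
TL = 77.1466 - 47.3 = 29.847 dB


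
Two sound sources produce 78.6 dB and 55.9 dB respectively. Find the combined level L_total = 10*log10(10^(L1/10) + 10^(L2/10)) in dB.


10^(78.6/10) = 7.24436e+07
10^(55.9/10) = 389045
Sum = 7.24436e+07 + 389045 = 7.28326e+07
L_total = 10*log10(7.28326e+07) = 78.623 dB


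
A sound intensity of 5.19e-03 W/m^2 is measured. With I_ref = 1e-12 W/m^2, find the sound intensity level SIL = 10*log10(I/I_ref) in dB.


I / I_ref = 5.19e-03 / 1e-12 = 5.19e+09
SIL = 10 * log10(5.19e+09) = 97.152 dB


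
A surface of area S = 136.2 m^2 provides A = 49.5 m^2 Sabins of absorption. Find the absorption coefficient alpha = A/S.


Absorption coefficient = absorbed power / incident power
alpha = A / S = 49.5 / 136.2 = 0.36344


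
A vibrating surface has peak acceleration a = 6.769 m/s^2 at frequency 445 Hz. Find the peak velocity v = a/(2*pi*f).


omega = 2*pi*f = 2*pi*445 = 2796.02 rad/s
v = a / omega = 6.769 / 2796.02 = 0.0024209 m/s


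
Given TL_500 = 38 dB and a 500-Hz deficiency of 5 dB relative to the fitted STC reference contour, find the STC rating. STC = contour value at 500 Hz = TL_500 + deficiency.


By ASTM E413, STC = value of the fitted reference contour at 500 Hz.
Contour value at 500 Hz = TL_500 + deficiency = 38 + 5 = 43
STC = 43


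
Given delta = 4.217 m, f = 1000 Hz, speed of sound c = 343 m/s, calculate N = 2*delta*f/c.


N = 2*delta*f/c = 2*delta/lambda, where lambda = c/f
lambda = 343 / 1000 = 0.343 m
N = 2 * 4.217 / 0.343 = 24.589


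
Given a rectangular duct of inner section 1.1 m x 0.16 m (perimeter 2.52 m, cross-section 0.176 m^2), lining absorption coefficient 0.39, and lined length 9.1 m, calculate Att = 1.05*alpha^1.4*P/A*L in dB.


alpha^1.4 = 0.39^1.4 = 0.267603
Attenuation rate = 1.05 * alpha^1.4 * P / A
= 1.05 * 0.267603 * 2.52 / 0.176 = 4.02317 dB/m
Total Att = 4.02317 * 9.1 = 36.611 dB


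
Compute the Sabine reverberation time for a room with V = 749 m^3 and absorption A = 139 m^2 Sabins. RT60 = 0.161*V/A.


RT60 = 0.161 * 749 / 139 = 0.86755 s


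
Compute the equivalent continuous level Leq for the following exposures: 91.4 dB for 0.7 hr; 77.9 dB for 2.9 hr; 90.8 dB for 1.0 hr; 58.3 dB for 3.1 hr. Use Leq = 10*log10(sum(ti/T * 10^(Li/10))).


T_total = 0.7 + 2.9 + 1.0 + 3.1 = 7.7 hr
(0.7/7.7) * 10^(91.4/10) = 1.25489e+08
(2.9/7.7) * 10^(77.9/10) = 2.32224e+07
(1.0/7.7) * 10^(90.8/10) = 1.56138e+08
(3.1/7.7) * 10^(58.3/10) = 272189
Sum = 1.25489e+08 + 2.32224e+07 + 1.56138e+08 + 272189 = 3.05122e+08
Leq = 10*log10(3.05122e+08) = 84.845 dB


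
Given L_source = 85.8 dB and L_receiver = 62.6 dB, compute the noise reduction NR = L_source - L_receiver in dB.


NR = L_source - L_receiver (difference between source and receiving room levels)
NR = 85.8 - 62.6 = 23.2 dB


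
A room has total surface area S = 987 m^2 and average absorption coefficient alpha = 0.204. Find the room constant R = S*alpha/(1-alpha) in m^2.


R = 987 * 0.204 / (1 - 0.204) = 252.95 m^2


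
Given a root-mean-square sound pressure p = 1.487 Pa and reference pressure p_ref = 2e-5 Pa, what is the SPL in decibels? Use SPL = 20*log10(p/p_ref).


p / p_ref = 1.487 / 2e-5 = 74350
SPL = 20 * log10(74350) = 97.426 dB


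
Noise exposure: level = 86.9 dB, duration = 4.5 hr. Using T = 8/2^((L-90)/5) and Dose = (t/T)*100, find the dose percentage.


T_allowed = 8 / 2^((86.9 - 90)/5) = 12.295 hr
Dose = 4.5 / 12.295 * 100 = 36.6 %


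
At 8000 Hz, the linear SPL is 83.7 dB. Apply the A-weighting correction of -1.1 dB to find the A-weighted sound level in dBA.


A-weighting table: 8000 Hz -> -1.1 dB correction
SPL_A = SPL + correction = 83.7 + (-1.1) = 82.6 dBA


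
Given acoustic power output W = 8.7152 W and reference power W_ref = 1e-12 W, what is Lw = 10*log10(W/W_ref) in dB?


W / W_ref = 8.7152 / 1e-12 = 8.7152e+12
Lw = 10 * log10(8.7152e+12) = 129.4 dB


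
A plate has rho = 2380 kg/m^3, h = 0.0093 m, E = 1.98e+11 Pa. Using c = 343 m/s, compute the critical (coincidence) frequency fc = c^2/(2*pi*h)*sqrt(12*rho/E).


12*rho/E = 12*2380/1.98e+11 = 1.44242e-07
sqrt(12*rho/E) = sqrt(1.44242e-07) = 0.000379792
c^2/(2*pi*h) = 343^2/(2*pi*0.0093) = 2.01338e+06
fc = 2.01338e+06 * 0.000379792 = 764.67 Hz


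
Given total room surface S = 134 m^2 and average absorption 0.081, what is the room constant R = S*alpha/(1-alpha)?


R = 134 * 0.081 / (1 - 0.081) = 11.811 m^2


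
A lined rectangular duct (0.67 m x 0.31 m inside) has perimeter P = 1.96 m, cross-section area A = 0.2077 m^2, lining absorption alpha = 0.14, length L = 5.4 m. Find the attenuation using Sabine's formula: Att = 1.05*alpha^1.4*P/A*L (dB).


alpha^1.4 = 0.14^1.4 = 0.0637645
Attenuation rate = 1.05 * alpha^1.4 * P / A
= 1.05 * 0.0637645 * 1.96 / 0.2077 = 0.631812 dB/m
Total Att = 0.631812 * 5.4 = 3.4118 dB


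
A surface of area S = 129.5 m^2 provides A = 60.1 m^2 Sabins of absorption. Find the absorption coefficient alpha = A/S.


Absorption coefficient = absorbed power / incident power
alpha = A / S = 60.1 / 129.5 = 0.46409


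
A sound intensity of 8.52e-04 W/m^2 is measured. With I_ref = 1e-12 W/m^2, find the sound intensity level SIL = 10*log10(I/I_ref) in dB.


I / I_ref = 8.52e-04 / 1e-12 = 8.52e+08
SIL = 10 * log10(8.52e+08) = 89.304 dB


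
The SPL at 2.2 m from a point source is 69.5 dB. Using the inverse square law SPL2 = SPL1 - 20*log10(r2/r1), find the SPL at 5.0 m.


r2/r1 = 5.0/2.2 = 2.27273
Correction = 20*log10(2.27273) = 7.13096 dB
SPL2 = 69.5 - 7.13096 = 62.369 dB


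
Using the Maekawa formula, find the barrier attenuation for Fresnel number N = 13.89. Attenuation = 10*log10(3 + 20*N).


3 + 20*N = 3 + 20*13.89 = 280.8
Att = 10*log10(280.8) = 24.484 dB


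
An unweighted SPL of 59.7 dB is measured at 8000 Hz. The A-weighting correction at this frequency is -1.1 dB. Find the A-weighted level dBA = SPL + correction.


A-weighting table: 8000 Hz -> -1.1 dB correction
SPL_A = SPL + correction = 59.7 + (-1.1) = 58.6 dBA


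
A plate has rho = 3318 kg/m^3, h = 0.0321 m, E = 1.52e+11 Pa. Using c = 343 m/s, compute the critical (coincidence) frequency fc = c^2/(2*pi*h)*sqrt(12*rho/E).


12*rho/E = 12*3318/1.52e+11 = 2.61947e-07
sqrt(12*rho/E) = sqrt(2.61947e-07) = 0.000511808
c^2/(2*pi*h) = 343^2/(2*pi*0.0321) = 583315
fc = 583315 * 0.000511808 = 298.55 Hz


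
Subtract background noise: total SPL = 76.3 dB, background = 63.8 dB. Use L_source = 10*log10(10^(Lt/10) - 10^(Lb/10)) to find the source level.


10^(76.3/10) = 4.2658e+07
10^(63.8/10) = 2.39883e+06
Difference = 4.2658e+07 - 2.39883e+06 = 4.02592e+07
L_source = 10*log10(4.02592e+07) = 76.049 dB


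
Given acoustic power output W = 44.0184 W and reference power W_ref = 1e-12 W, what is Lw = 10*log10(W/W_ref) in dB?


W / W_ref = 44.0184 / 1e-12 = 4.40184e+13
Lw = 10 * log10(4.40184e+13) = 136.44 dB


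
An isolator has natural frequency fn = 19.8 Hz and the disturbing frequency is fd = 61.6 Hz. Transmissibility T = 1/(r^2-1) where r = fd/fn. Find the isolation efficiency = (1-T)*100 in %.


r = 61.6 / 19.8 = 3.11111
r^2 - 1 = 3.11111^2 - 1 = 8.67901
T = 1/8.67901 = 0.115221
Efficiency = (1 - 0.115221)*100 = 88.478 %


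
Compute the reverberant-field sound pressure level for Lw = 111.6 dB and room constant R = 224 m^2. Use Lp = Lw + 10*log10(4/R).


4/R = 4/224 = 0.0178571
Lp = 111.6 + 10*log10(0.0178571) = 94.118 dB


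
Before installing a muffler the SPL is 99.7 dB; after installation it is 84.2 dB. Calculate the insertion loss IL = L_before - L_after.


Insertion loss = SPL without muffler - SPL with muffler
IL = 99.7 - 84.2 = 15.5 dB


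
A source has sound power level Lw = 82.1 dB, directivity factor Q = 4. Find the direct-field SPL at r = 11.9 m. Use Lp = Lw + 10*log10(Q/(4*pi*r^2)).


4*pi*r^2 = 4*pi*11.9^2 = 1779.52 m^2
Q / (4*pi*r^2) = 4 / 1779.52 = 0.0022478
Lp = 82.1 + 10*log10(0.0022478) = 55.618 dB


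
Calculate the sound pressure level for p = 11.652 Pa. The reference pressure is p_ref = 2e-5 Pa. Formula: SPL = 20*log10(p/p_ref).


p / p_ref = 11.652 / 2e-5 = 582600
SPL = 20 * log10(582600) = 115.31 dB


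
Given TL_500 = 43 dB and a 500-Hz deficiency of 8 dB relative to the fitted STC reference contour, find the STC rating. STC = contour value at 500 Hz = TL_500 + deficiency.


By ASTM E413, STC = value of the fitted reference contour at 500 Hz.
Contour value at 500 Hz = TL_500 + deficiency = 43 + 8 = 51
STC = 51


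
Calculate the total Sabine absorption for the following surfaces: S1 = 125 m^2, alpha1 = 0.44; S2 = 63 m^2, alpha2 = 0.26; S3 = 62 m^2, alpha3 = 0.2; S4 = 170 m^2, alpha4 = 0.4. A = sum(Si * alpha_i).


125 * 0.44 = 55
63 * 0.26 = 16.38
62 * 0.2 = 12.4
170 * 0.4 = 68
A_total = 55 + 16.38 + 12.4 + 68 = 151.78 m^2


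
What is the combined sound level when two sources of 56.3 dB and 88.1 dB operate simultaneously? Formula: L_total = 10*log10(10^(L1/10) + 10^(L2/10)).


10^(56.3/10) = 426580
10^(88.1/10) = 6.45654e+08
Sum = 426580 + 6.45654e+08 = 6.46081e+08
L_total = 10*log10(6.46081e+08) = 88.103 dB


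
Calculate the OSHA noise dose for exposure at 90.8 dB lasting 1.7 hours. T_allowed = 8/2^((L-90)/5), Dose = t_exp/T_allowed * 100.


T_allowed = 8 / 2^((90.8 - 90)/5) = 7.1602 hr
Dose = 1.7 / 7.1602 * 100 = 23.742 %


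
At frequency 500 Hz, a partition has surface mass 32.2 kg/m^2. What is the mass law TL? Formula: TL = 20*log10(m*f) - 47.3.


m * f = 32.2 * 500 = 16100
20*log10(16100) = 84.1365 dB
TL = 84.1365 - 47.3 = 36.837 dB


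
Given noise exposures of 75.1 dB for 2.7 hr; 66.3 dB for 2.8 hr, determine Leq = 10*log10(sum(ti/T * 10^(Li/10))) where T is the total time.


T_total = 2.7 + 2.8 = 5.5 hr
(2.7/5.5) * 10^(75.1/10) = 1.58855e+07
(2.8/5.5) * 10^(66.3/10) = 2.17168e+06
Sum = 1.58855e+07 + 2.17168e+06 = 1.80572e+07
Leq = 10*log10(1.80572e+07) = 72.567 dB


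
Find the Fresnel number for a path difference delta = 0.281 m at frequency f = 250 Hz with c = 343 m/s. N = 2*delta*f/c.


N = 2*delta*f/c = 2*delta/lambda, where lambda = c/f
lambda = 343 / 250 = 1.372 m
N = 2 * 0.281 / 1.372 = 0.40962


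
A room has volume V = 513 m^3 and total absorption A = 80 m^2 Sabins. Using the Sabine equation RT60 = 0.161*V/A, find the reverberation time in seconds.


RT60 = 0.161 * 513 / 80 = 1.0324 s


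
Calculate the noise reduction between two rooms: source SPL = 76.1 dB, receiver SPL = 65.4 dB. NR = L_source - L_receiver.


NR = L_source - L_receiver (difference between source and receiving room levels)
NR = 76.1 - 65.4 = 10.7 dB


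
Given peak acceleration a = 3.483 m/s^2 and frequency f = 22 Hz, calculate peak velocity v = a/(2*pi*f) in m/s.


omega = 2*pi*f = 2*pi*22 = 138.23 rad/s
v = a / omega = 3.483 / 138.23 = 0.025197 m/s


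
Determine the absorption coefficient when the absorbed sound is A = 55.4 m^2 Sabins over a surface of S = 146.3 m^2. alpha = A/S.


Absorption coefficient = absorbed power / incident power
alpha = A / S = 55.4 / 146.3 = 0.37867


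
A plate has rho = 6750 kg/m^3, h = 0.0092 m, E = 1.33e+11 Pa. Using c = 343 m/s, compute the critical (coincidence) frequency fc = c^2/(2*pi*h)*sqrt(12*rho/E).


12*rho/E = 12*6750/1.33e+11 = 6.09023e-07
sqrt(12*rho/E) = sqrt(6.09023e-07) = 0.000780399
c^2/(2*pi*h) = 343^2/(2*pi*0.0092) = 2.03526e+06
fc = 2.03526e+06 * 0.000780399 = 1588.3 Hz


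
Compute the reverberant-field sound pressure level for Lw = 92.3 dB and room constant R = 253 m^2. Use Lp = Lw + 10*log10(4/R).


4/R = 4/253 = 0.0158103
Lp = 92.3 + 10*log10(0.0158103) = 74.289 dB


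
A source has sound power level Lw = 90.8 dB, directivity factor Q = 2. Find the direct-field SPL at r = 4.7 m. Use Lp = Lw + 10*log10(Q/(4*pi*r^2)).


4*pi*r^2 = 4*pi*4.7^2 = 277.591 m^2
Q / (4*pi*r^2) = 2 / 277.591 = 0.00720484
Lp = 90.8 + 10*log10(0.00720484) = 69.376 dB


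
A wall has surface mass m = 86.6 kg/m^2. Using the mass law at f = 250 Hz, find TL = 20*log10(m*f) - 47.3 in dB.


m * f = 86.6 * 250 = 21650
20*log10(21650) = 86.7092 dB
TL = 86.7092 - 47.3 = 39.409 dB


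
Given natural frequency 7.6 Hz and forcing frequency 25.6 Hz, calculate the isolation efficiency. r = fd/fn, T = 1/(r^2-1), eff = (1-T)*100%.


r = 25.6 / 7.6 = 3.36842
r^2 - 1 = 3.36842^2 - 1 = 10.3463
T = 1/10.3463 = 0.0966529
Efficiency = (1 - 0.0966529)*100 = 90.335 %


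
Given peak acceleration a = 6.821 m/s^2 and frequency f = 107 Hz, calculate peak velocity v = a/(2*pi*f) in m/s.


omega = 2*pi*f = 2*pi*107 = 672.301 rad/s
v = a / omega = 6.821 / 672.301 = 0.010146 m/s


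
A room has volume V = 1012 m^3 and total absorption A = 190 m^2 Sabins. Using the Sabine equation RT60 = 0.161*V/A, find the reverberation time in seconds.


RT60 = 0.161 * 1012 / 190 = 0.85754 s


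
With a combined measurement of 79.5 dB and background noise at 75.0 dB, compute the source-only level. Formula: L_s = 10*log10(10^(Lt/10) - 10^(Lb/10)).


10^(79.5/10) = 8.91251e+07
10^(75.0/10) = 3.16228e+07
Difference = 8.91251e+07 - 3.16228e+07 = 5.75023e+07
L_source = 10*log10(5.75023e+07) = 77.597 dB


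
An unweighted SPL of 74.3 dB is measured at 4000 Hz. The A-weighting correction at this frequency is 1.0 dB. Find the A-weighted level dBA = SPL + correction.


A-weighting table: 4000 Hz -> 1.0 dB correction
SPL_A = SPL + correction = 74.3 + (1.0) = 75.3 dBA


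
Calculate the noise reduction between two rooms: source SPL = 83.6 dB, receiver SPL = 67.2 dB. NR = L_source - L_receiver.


NR = L_source - L_receiver (difference between source and receiving room levels)
NR = 83.6 - 67.2 = 16.4 dB


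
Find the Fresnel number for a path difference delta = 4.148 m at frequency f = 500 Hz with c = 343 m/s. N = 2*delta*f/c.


N = 2*delta*f/c = 2*delta/lambda, where lambda = c/f
lambda = 343 / 500 = 0.686 m
N = 2 * 4.148 / 0.686 = 12.093


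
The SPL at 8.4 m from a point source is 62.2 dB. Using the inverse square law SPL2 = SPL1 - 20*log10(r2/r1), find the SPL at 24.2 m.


r2/r1 = 24.2/8.4 = 2.88095
Correction = 20*log10(2.88095) = 9.19071 dB
SPL2 = 62.2 - 9.19071 = 53.009 dB


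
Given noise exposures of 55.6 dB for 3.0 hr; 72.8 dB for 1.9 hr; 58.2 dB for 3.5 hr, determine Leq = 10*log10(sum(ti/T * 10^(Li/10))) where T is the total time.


T_total = 3.0 + 1.9 + 3.5 = 8.4 hr
(3.0/8.4) * 10^(55.6/10) = 129671
(1.9/8.4) * 10^(72.8/10) = 4.30997e+06
(3.5/8.4) * 10^(58.2/10) = 275289
Sum = 129671 + 4.30997e+06 + 275289 = 4.71493e+06
Leq = 10*log10(4.71493e+06) = 66.735 dB


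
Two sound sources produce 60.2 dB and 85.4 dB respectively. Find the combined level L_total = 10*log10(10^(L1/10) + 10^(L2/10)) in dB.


10^(60.2/10) = 1.04713e+06
10^(85.4/10) = 3.46737e+08
Sum = 1.04713e+06 + 3.46737e+08 = 3.47784e+08
L_total = 10*log10(3.47784e+08) = 85.413 dB


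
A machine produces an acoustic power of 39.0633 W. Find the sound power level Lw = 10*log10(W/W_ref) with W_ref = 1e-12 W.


W / W_ref = 39.0633 / 1e-12 = 3.90633e+13
Lw = 10 * log10(3.90633e+13) = 135.92 dB


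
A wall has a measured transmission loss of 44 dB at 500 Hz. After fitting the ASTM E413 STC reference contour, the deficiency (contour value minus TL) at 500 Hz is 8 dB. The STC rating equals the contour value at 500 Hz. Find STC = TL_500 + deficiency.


By ASTM E413, STC = value of the fitted reference contour at 500 Hz.
Contour value at 500 Hz = TL_500 + deficiency = 44 + 8 = 52
STC = 52


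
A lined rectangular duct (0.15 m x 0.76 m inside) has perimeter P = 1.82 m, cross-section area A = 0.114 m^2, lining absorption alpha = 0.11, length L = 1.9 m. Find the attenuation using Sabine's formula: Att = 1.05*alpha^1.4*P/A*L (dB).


alpha^1.4 = 0.11^1.4 = 0.0454935
Attenuation rate = 1.05 * alpha^1.4 * P / A
= 1.05 * 0.0454935 * 1.82 / 0.114 = 0.762615 dB/m
Total Att = 0.762615 * 1.9 = 1.449 dB


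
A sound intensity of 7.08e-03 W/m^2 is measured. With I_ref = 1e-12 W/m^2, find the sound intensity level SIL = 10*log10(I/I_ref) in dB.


I / I_ref = 7.08e-03 / 1e-12 = 7.08e+09
SIL = 10 * log10(7.08e+09) = 98.5 dB


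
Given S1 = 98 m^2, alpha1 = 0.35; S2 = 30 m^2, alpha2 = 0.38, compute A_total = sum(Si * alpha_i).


98 * 0.35 = 34.3
30 * 0.38 = 11.4
A_total = 34.3 + 11.4 = 45.7 m^2


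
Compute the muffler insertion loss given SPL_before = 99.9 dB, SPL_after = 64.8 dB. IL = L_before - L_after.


Insertion loss = SPL without muffler - SPL with muffler
IL = 99.9 - 64.8 = 35.1 dB


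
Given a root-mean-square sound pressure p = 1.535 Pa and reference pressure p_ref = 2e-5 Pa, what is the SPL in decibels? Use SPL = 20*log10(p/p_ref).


p / p_ref = 1.535 / 2e-5 = 76750
SPL = 20 * log10(76750) = 97.702 dB


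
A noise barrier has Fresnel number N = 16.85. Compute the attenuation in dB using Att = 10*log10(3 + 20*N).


3 + 20*N = 3 + 20*16.85 = 340
Att = 10*log10(340) = 25.315 dB


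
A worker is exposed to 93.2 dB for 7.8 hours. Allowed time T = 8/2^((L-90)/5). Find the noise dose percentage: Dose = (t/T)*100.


T_allowed = 8 / 2^((93.2 - 90)/5) = 5.1337 hr
Dose = 7.8 / 5.1337 * 100 = 151.94 %


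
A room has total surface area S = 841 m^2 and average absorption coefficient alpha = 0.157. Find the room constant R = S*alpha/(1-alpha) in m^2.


R = 841 * 0.157 / (1 - 0.157) = 156.63 m^2


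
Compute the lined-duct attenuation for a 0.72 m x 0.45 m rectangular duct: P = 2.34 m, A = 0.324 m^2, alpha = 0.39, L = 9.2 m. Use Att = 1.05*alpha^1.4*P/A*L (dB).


alpha^1.4 = 0.39^1.4 = 0.267603
Attenuation rate = 1.05 * alpha^1.4 * P / A
= 1.05 * 0.267603 * 2.34 / 0.324 = 2.02932 dB/m
Total Att = 2.02932 * 9.2 = 18.67 dB


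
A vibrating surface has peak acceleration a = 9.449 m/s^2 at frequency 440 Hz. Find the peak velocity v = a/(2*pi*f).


omega = 2*pi*f = 2*pi*440 = 2764.6 rad/s
v = a / omega = 9.449 / 2764.6 = 0.0034179 m/s


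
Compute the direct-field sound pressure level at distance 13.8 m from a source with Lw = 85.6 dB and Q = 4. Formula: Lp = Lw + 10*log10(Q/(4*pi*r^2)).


4*pi*r^2 = 4*pi*13.8^2 = 2393.14 m^2
Q / (4*pi*r^2) = 4 / 2393.14 = 0.00167144
Lp = 85.6 + 10*log10(0.00167144) = 57.831 dB


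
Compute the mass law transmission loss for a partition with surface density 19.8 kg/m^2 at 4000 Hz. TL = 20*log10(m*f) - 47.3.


m * f = 19.8 * 4000 = 79200
20*log10(79200) = 97.9745 dB
TL = 97.9745 - 47.3 = 50.675 dB


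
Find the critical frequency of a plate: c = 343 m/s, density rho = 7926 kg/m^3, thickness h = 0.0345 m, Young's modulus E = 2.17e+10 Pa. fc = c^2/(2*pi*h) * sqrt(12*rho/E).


12*rho/E = 12*7926/2.17e+10 = 4.38304e-06
sqrt(12*rho/E) = sqrt(4.38304e-06) = 0.00209357
c^2/(2*pi*h) = 343^2/(2*pi*0.0345) = 542737
fc = 542737 * 0.00209357 = 1136.3 Hz


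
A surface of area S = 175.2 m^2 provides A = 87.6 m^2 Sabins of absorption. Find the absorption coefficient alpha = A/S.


Absorption coefficient = absorbed power / incident power
alpha = A / S = 87.6 / 175.2 = 0.5


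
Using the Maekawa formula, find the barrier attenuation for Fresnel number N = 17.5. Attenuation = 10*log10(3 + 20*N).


3 + 20*N = 3 + 20*17.5 = 353
Att = 10*log10(353) = 25.478 dB


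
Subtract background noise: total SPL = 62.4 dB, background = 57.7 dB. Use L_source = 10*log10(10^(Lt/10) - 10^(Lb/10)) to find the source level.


10^(62.4/10) = 1.7378e+06
10^(57.7/10) = 588844
Difference = 1.7378e+06 - 588844 = 1.14896e+06
L_source = 10*log10(1.14896e+06) = 60.603 dB


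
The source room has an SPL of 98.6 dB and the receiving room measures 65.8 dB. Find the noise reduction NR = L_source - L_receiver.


NR = L_source - L_receiver (difference between source and receiving room levels)
NR = 98.6 - 65.8 = 32.8 dB


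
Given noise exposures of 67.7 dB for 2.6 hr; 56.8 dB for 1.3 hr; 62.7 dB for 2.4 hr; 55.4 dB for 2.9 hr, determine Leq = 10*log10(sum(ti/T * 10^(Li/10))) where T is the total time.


T_total = 2.6 + 1.3 + 2.4 + 2.9 = 9.2 hr
(2.6/9.2) * 10^(67.7/10) = 1.66412e+06
(1.3/9.2) * 10^(56.8/10) = 67632.5
(2.4/9.2) * 10^(62.7/10) = 485762
(2.9/9.2) * 10^(55.4/10) = 109297
Sum = 1.66412e+06 + 67632.5 + 485762 + 109297 = 2.32681e+06
Leq = 10*log10(2.32681e+06) = 63.668 dB


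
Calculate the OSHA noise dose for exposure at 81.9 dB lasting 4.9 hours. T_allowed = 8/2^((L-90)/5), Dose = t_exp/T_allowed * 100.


T_allowed = 8 / 2^((81.9 - 90)/5) = 24.59 hr
Dose = 4.9 / 24.59 * 100 = 19.927 %


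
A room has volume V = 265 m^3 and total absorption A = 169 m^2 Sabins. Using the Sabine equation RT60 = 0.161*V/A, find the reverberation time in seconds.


RT60 = 0.161 * 265 / 169 = 0.25246 s


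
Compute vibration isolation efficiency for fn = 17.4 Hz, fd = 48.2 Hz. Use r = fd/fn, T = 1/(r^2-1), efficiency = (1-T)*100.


r = 48.2 / 17.4 = 2.77011
r^2 - 1 = 2.77011^2 - 1 = 6.67351
T = 1/6.67351 = 0.149846
Efficiency = (1 - 0.149846)*100 = 85.015 %


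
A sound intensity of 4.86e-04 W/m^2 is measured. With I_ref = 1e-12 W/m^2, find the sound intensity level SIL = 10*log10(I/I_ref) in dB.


I / I_ref = 4.86e-04 / 1e-12 = 4.86e+08
SIL = 10 * log10(4.86e+08) = 86.866 dB


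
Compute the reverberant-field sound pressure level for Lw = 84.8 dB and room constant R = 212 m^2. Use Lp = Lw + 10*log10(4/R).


4/R = 4/212 = 0.0188679
Lp = 84.8 + 10*log10(0.0188679) = 67.557 dB


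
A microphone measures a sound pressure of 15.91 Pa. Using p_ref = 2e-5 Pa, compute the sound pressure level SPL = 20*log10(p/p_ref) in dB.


p / p_ref = 15.91 / 2e-5 = 795500
SPL = 20 * log10(795500) = 118.01 dB


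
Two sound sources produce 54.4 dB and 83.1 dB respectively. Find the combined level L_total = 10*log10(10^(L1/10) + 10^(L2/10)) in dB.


10^(54.4/10) = 275423
10^(83.1/10) = 2.04174e+08
Sum = 275423 + 2.04174e+08 = 2.04449e+08
L_total = 10*log10(2.04449e+08) = 83.106 dB


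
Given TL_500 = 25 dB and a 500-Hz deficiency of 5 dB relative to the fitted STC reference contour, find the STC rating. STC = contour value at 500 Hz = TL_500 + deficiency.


By ASTM E413, STC = value of the fitted reference contour at 500 Hz.
Contour value at 500 Hz = TL_500 + deficiency = 25 + 5 = 30
STC = 30


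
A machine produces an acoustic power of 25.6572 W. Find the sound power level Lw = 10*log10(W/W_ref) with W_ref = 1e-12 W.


W / W_ref = 25.6572 / 1e-12 = 2.56572e+13
Lw = 10 * log10(2.56572e+13) = 134.09 dB


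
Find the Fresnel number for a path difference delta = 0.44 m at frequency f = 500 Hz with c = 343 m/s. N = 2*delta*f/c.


N = 2*delta*f/c = 2*delta/lambda, where lambda = c/f
lambda = 343 / 500 = 0.686 m
N = 2 * 0.44 / 0.686 = 1.2828


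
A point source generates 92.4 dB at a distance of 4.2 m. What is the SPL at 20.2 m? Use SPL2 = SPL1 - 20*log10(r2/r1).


r2/r1 = 20.2/4.2 = 4.80952
Correction = 20*log10(4.80952) = 13.642 dB
SPL2 = 92.4 - 13.642 = 78.758 dB


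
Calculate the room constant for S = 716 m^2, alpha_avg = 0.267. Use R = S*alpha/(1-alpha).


R = 716 * 0.267 / (1 - 0.267) = 260.81 m^2


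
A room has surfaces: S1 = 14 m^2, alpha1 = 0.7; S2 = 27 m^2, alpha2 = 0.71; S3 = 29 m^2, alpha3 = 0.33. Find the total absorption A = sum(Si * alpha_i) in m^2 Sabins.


14 * 0.7 = 9.8
27 * 0.71 = 19.17
29 * 0.33 = 9.57
A_total = 9.8 + 19.17 + 9.57 = 38.54 m^2


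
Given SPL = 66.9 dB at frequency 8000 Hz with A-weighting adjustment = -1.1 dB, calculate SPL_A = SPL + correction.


A-weighting table: 8000 Hz -> -1.1 dB correction
SPL_A = SPL + correction = 66.9 + (-1.1) = 65.8 dBA


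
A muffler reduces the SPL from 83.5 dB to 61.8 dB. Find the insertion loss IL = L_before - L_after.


Insertion loss = SPL without muffler - SPL with muffler
IL = 83.5 - 61.8 = 21.7 dB


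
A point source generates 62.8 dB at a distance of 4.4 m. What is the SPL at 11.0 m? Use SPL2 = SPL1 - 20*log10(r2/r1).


r2/r1 = 11.0/4.4 = 2.5
Correction = 20*log10(2.5) = 7.9588 dB
SPL2 = 62.8 - 7.9588 = 54.841 dB


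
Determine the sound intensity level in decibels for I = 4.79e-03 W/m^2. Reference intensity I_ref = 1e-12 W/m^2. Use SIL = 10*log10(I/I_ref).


I / I_ref = 4.79e-03 / 1e-12 = 4.79e+09
SIL = 10 * log10(4.79e+09) = 96.803 dB


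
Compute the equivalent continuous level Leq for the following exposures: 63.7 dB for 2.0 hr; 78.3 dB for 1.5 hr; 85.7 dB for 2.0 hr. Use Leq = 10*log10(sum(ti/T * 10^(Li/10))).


T_total = 2.0 + 1.5 + 2.0 = 5.5 hr
(2.0/5.5) * 10^(63.7/10) = 852447
(1.5/5.5) * 10^(78.3/10) = 1.84386e+07
(2.0/5.5) * 10^(85.7/10) = 1.35104e+08
Sum = 852447 + 1.84386e+07 + 1.35104e+08 = 1.54395e+08
Leq = 10*log10(1.54395e+08) = 81.886 dB


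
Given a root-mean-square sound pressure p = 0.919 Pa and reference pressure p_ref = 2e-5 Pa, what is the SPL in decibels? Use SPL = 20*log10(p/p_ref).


p / p_ref = 0.919 / 2e-5 = 45950
SPL = 20 * log10(45950) = 93.246 dB


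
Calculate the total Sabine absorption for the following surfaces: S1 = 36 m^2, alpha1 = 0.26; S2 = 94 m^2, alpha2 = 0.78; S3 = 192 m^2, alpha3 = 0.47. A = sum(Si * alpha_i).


36 * 0.26 = 9.36
94 * 0.78 = 73.32
192 * 0.47 = 90.24
A_total = 9.36 + 73.32 + 90.24 = 172.92 m^2


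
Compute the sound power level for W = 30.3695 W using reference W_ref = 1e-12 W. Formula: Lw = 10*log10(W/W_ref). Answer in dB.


W / W_ref = 30.3695 / 1e-12 = 3.03695e+13
Lw = 10 * log10(3.03695e+13) = 134.82 dB


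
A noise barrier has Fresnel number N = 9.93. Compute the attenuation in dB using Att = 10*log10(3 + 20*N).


3 + 20*N = 3 + 20*9.93 = 201.6
Att = 10*log10(201.6) = 23.045 dB


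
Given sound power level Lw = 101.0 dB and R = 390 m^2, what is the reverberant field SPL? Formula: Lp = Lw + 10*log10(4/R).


4/R = 4/390 = 0.0102564
Lp = 101.0 + 10*log10(0.0102564) = 81.11 dB


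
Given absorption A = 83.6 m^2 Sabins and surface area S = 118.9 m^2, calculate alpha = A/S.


Absorption coefficient = absorbed power / incident power
alpha = A / S = 83.6 / 118.9 = 0.70311


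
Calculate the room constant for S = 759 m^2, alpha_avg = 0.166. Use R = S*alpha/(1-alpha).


R = 759 * 0.166 / (1 - 0.166) = 151.07 m^2


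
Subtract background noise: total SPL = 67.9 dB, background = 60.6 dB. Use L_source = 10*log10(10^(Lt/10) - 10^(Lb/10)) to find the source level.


10^(67.9/10) = 6.16595e+06
10^(60.6/10) = 1.14815e+06
Difference = 6.16595e+06 - 1.14815e+06 = 5.0178e+06
L_source = 10*log10(5.0178e+06) = 67.005 dB


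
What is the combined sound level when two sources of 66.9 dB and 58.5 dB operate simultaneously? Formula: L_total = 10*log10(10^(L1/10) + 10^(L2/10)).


10^(66.9/10) = 4.89779e+06
10^(58.5/10) = 707946
Sum = 4.89779e+06 + 707946 = 5.60574e+06
L_total = 10*log10(5.60574e+06) = 67.486 dB


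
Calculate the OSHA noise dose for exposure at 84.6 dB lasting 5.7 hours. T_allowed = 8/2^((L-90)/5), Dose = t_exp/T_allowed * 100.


T_allowed = 8 / 2^((84.6 - 90)/5) = 16.9123 hr
Dose = 5.7 / 16.9123 * 100 = 33.703 %


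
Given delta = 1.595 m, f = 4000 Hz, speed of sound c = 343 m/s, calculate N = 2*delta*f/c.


N = 2*delta*f/c = 2*delta/lambda, where lambda = c/f
lambda = 343 / 4000 = 0.08575 m
N = 2 * 1.595 / 0.08575 = 37.201


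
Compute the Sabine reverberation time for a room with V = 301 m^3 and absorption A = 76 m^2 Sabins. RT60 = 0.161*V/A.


RT60 = 0.161 * 301 / 76 = 0.63764 s


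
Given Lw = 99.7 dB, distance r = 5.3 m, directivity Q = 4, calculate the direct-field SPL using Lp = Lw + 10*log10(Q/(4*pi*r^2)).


4*pi*r^2 = 4*pi*5.3^2 = 352.989 m^2
Q / (4*pi*r^2) = 4 / 352.989 = 0.0113318
Lp = 99.7 + 10*log10(0.0113318) = 80.243 dB


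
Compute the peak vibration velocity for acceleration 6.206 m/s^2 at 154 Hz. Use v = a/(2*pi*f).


omega = 2*pi*f = 2*pi*154 = 967.611 rad/s
v = a / omega = 6.206 / 967.611 = 0.0064137 m/s


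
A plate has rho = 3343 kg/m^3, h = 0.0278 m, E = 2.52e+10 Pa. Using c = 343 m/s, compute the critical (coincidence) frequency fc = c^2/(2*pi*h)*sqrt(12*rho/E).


12*rho/E = 12*3343/2.52e+10 = 1.5919e-06
sqrt(12*rho/E) = sqrt(1.5919e-06) = 0.00126171
c^2/(2*pi*h) = 343^2/(2*pi*0.0278) = 673540
fc = 673540 * 0.00126171 = 849.81 Hz


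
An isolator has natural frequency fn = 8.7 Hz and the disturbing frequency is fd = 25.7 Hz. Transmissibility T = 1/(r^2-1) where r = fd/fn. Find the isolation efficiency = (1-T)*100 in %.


r = 25.7 / 8.7 = 2.95402
r^2 - 1 = 2.95402^2 - 1 = 7.72623
T = 1/7.72623 = 0.129429
Efficiency = (1 - 0.129429)*100 = 87.057 %


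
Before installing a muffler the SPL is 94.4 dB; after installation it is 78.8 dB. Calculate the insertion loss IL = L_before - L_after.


Insertion loss = SPL without muffler - SPL with muffler
IL = 94.4 - 78.8 = 15.6 dB


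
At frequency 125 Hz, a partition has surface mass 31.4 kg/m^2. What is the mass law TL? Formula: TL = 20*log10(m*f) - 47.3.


m * f = 31.4 * 125 = 3925
20*log10(3925) = 71.8768 dB
TL = 71.8768 - 47.3 = 24.577 dB


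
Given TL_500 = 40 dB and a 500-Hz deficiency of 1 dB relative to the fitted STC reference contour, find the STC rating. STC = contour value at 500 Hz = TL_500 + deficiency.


By ASTM E413, STC = value of the fitted reference contour at 500 Hz.
Contour value at 500 Hz = TL_500 + deficiency = 40 + 1 = 41
STC = 41


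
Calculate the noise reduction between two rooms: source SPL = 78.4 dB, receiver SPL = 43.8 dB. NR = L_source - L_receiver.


NR = L_source - L_receiver (difference between source and receiving room levels)
NR = 78.4 - 43.8 = 34.6 dB


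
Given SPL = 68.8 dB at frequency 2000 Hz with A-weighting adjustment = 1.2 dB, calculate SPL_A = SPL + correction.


A-weighting table: 2000 Hz -> 1.2 dB correction
SPL_A = SPL + correction = 68.8 + (1.2) = 70 dBA


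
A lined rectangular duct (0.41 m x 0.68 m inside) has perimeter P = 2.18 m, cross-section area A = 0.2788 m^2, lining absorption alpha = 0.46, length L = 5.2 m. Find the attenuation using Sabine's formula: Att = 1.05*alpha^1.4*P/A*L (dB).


alpha^1.4 = 0.46^1.4 = 0.337179
Attenuation rate = 1.05 * alpha^1.4 * P / A
= 1.05 * 0.337179 * 2.18 / 0.2788 = 2.7683 dB/m
Total Att = 2.7683 * 5.2 = 14.395 dB


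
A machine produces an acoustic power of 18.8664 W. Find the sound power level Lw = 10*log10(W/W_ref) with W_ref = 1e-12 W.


W / W_ref = 18.8664 / 1e-12 = 1.88664e+13
Lw = 10 * log10(1.88664e+13) = 132.76 dB


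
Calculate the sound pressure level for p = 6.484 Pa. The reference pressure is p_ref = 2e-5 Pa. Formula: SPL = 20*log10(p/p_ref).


p / p_ref = 6.484 / 2e-5 = 324200
SPL = 20 * log10(324200) = 110.22 dB


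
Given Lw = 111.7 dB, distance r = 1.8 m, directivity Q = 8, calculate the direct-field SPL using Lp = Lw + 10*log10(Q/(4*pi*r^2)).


4*pi*r^2 = 4*pi*1.8^2 = 40.715 m^2
Q / (4*pi*r^2) = 8 / 40.715 = 0.196488
Lp = 111.7 + 10*log10(0.196488) = 104.63 dB


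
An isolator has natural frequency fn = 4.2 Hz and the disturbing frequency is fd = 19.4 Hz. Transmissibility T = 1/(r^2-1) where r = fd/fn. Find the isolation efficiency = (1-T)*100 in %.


r = 19.4 / 4.2 = 4.61905
r^2 - 1 = 4.61905^2 - 1 = 20.3356
T = 1/20.3356 = 0.0491748
Efficiency = (1 - 0.0491748)*100 = 95.083 %


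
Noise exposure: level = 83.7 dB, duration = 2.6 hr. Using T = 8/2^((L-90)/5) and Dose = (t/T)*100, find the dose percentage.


T_allowed = 8 / 2^((83.7 - 90)/5) = 19.1597 hr
Dose = 2.6 / 19.1597 * 100 = 13.57 %


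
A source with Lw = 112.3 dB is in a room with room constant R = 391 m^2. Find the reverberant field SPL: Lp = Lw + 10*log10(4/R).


4/R = 4/391 = 0.0102302
Lp = 112.3 + 10*log10(0.0102302) = 92.399 dB


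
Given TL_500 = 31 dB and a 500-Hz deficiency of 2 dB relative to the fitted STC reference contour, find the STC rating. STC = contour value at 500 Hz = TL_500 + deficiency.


By ASTM E413, STC = value of the fitted reference contour at 500 Hz.
Contour value at 500 Hz = TL_500 + deficiency = 31 + 2 = 33
STC = 33


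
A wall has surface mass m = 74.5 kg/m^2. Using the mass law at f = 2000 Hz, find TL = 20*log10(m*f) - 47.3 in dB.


m * f = 74.5 * 2000 = 149000
20*log10(149000) = 103.464 dB
TL = 103.464 - 47.3 = 56.164 dB
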